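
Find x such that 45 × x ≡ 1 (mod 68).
65

gcd(45, 68) = 1, so the inverse exists.
Extended Euclidean algorithm on (68, 45):
68 = 1 × 45 + 23  ⟹  23 = (1)·68 + (-1)·45
45 = 1 × 23 + 22  ⟹  22 = (-1)·68 + (2)·45
23 = 1 × 22 + 1  ⟹  1 = (2)·68 + (-3)·45
So (-3)·45 ≡ 1 (mod 68), i.e. 45^(-1) ≡ -3 ≡ 65 (mod 68).
Check: 45 × 65 = 2925 ≡ 1 (mod 68)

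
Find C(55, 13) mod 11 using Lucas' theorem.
0

Using Lucas' theorem:
Write n=55 and k=13 in base 11:
n in base 11: [5, 0]
k in base 11: [1, 2]
C(55,13) mod 11 = ∏ C(n_i, k_i) mod 11
Digit binomials (mod 11): C(5,1) = 5; C(0,2) = 0 (k_i > n_i)
Product: 5 × 0 = 0 ≡ 0 (mod 11)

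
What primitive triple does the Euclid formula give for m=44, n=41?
(255, 3608, 3617)

Euclid's formula: a = m² - n², b = 2mn, c = m² + n²
m = 44, n = 41
a = 44² - 41² = 1936 - 1681 = 255
b = 2 × 44 × 41 = 3608
c = 44² + 41² = 1936 + 1681 = 3617
Verification: 255² + 3608² = 65025 + 13017664 = 13082689 = 3617² ✓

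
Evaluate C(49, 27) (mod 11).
6

Using Lucas' theorem:
Write n=49 and k=27 in base 11:
n in base 11: [4, 5]
k in base 11: [2, 5]
C(49,27) mod 11 = ∏ C(n_i, k_i) mod 11
Digit binomials (mod 11): C(4,2) = 6; C(5,5) = 1
Product: 6 × 1 = 6 ≡ 6 (mod 11)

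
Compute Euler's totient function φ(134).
66

134 = 2 × 67
φ(n) = n × ∏(1 - 1/p) for each prime p dividing n
φ(134) = 134 × (1 - 1/2) × (1 - 1/67) = 66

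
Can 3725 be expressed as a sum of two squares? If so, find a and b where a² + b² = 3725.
2² + 61² (a=2, b=61)

Factorization: 3725 = 5^2 × 149
By Fermat: n is sum of two squares iff every prime p ≡ 3 (mod 4) appears to even power.
All primes ≡ 3 (mod 4) appear to even power.
Search a = 0, 1, 2, … for 3725 - a² a perfect square: first hit at a = 2: 3725 - 4 = 3721 = 61².
3725 = 2² + 61² = 4 + 3721 ✓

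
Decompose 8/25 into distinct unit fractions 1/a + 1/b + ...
1/4 + 1/15 + 1/300

Greedy algorithm:
8/25: ceiling(25/8) = 4, use 1/4
7/100: ceiling(100/7) = 15, use 1/15
1/300: ceiling(300/1) = 300, use 1/300
Result: 8/25 = 1/4 + 1/15 + 1/300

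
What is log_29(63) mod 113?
58

Baby-step giant-step with step n = ⌈√113⌉ = 11.
Baby steps 29^j mod 113 (j:value) for j=0..10: 0:1, 1:29, 2:50, 3:94, 4:14, 5:67, 6:22, 7:73, 8:83, 9:34, 10:82.
Giant-step multiplier: 29^(-11) ≡ 29^(112-11) = 29^101 ≡ 68 (mod 113).
Giant steps γ_i = 63·68^i mod 113: γ_0=63, γ_1=103, γ_2=111, γ_3=90, γ_4=18, γ_5=94 (in table at j=3).
x = i·n + j = 5·11 + 3 = 58.
Check: 29^58 ≡ 63 (mod 113).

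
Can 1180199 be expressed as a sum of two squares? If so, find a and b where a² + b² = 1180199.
Not possible

Factorization: 1180199 = 23^3 × 97
By Fermat: n is sum of two squares iff every prime p ≡ 3 (mod 4) appears to even power.
Prime(s) ≡ 3 (mod 4) with odd exponent: [(23, 3)]
Therefore 1180199 cannot be expressed as a² + b².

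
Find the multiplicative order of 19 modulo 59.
29

59 is prime, so ord(19) divides φ(59) = 58.
Divisors of 58: 1, 2, 29, 58.
Repeated squaring: 19^1 ≡ 19, 19^2 ≡ 7, 19^4 ≡ 49, 19^8 ≡ 41, 19^16 ≡ 29, 19^32 ≡ 15 (mod 59).
Test 19^d mod 59 for each divisor d in increasing order:
19^1 ≡ 19
19^2 ≡ 7
19^29 = 19^16·19^8·19^4·19^1 ≡ 1  ← first divisor giving 1
The order is 29.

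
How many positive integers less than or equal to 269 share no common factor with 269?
268

269 = 269
φ(n) = n × ∏(1 - 1/p) for each prime p dividing n
φ(269) = 269 × (1 - 1/269) = 268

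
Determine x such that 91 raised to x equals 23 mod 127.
47

Baby-step giant-step with step n = ⌈√127⌉ = 12.
Baby steps 91^j mod 127 (j:value) for j=0..11: 0:1, 1:91, 2:26, 3:80, 4:41, 5:48, 6:50, 7:105, 8:30, 9:63, 10:18, 11:114.
Giant-step multiplier: 91^(-12) ≡ 91^(126-12) = 91^114 ≡ 73 (mod 127).
Giant steps γ_i = 23·73^i mod 127: γ_0=23, γ_1=28, γ_2=12, γ_3=114 (in table at j=11).
x = i·n + j = 3·12 + 11 = 47.
Check: 91^47 ≡ 23 (mod 127).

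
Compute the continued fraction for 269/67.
[4; 67]

Euclidean algorithm steps:
269 = 4 × 67 + 1
67 = 67 × 1 + 0
Continued fraction: [4; 67]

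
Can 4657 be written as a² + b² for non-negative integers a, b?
39² + 56² (a=39, b=56)

Factorization: 4657 = 4657
By Fermat: n is sum of two squares iff every prime p ≡ 3 (mod 4) appears to even power.
All primes ≡ 3 (mod 4) appear to even power.
Search a = 0, 1, 2, … for 4657 - a² a perfect square: first hit at a = 39: 4657 - 1521 = 3136 = 56².
4657 = 39² + 56² = 1521 + 3136 ✓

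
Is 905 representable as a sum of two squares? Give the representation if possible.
8² + 29² (a=8, b=29)

Factorization: 905 = 5 × 181
By Fermat: n is sum of two squares iff every prime p ≡ 3 (mod 4) appears to even power.
All primes ≡ 3 (mod 4) appear to even power.
Search a = 0, 1, 2, … for 905 - a² a perfect square: first hit at a = 8: 905 - 64 = 841 = 29².
905 = 8² + 29² = 64 + 841 ✓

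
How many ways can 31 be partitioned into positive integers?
6842

p(n) counts ways to write n as a sum of positive integers (order ignored).
Euler's pentagonal recurrence: p(k) = p(k-1) + p(k-2) - p(k-5) - p(k-7) + p(k-12) + p(k-15) - ... (offsets j(3j∓1)/2, signs ++--, p(0)=1, p(<0)=0).
DP table for k = 0..30: p(0)=1, p(1)=1, p(2)=2, p(3)=3, p(4)=5, p(5)=7, p(6)=11, p(7)=15, p(8)=22, p(9)=30, p(10)=42, p(11)=56, p(12)=77, p(13)=101, p(14)=135, p(15)=176, p(16)=231, p(17)=297, p(18)=385, p(19)=490, p(20)=627, p(21)=792, p(22)=1002, p(23)=1255, p(24)=1575, p(25)=1958, p(26)=2436, p(27)=3010, p(28)=3718, p(29)=4565, p(30)=5604.
Final step: p(31) = p(30) + p(29) - p(26) - p(24) + p(19) + p(16) - p(9) - p(5)
= 5604 + 4565 - 2436 - 1575 + 490 + 231 - 30 - 7
= 6842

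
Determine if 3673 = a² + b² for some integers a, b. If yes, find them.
37² + 48² (a=37, b=48)

Factorization: 3673 = 3673
By Fermat: n is sum of two squares iff every prime p ≡ 3 (mod 4) appears to even power.
All primes ≡ 3 (mod 4) appear to even power.
Search a = 0, 1, 2, … for 3673 - a² a perfect square: first hit at a = 37: 3673 - 1369 = 2304 = 48².
3673 = 37² + 48² = 1369 + 2304 ✓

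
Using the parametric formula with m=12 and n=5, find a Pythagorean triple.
(119, 120, 169)

Euclid's formula: a = m² - n², b = 2mn, c = m² + n²
m = 12, n = 5
a = 12² - 5² = 144 - 25 = 119
b = 2 × 12 × 5 = 120
c = 12² + 5² = 144 + 25 = 169
Verification: 119² + 120² = 14161 + 14400 = 28561 = 169² ✓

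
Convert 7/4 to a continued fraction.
[1; 1, 3]

Euclidean algorithm steps:
7 = 1 × 4 + 3
4 = 1 × 3 + 1
3 = 3 × 1 + 0
Continued fraction: [1; 1, 3]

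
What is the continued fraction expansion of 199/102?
[1; 1, 19, 2, 2]

Euclidean algorithm steps:
199 = 1 × 102 + 97
102 = 1 × 97 + 5
97 = 19 × 5 + 2
5 = 2 × 2 + 1
2 = 2 × 1 + 0
Continued fraction: [1; 1, 19, 2, 2]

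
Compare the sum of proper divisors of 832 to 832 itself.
abundant

Proper divisors of 832: sum = 1 + 2 + 4 + 8 + 13 + 16 + 26 + 32 + 52 + 64 + 104 + 208 + 416 = 946
Since 946 > 832, 832 is abundant.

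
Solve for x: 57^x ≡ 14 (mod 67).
18

Baby-step giant-step with step n = ⌈√67⌉ = 9.
Baby steps 57^j mod 67 (j:value) for j=0..8: 0:1, 1:57, 2:33, 3:5, 4:17, 5:31, 6:25, 7:18, 8:21.
Giant-step multiplier: 57^(-9) ≡ 57^(66-9) = 57^57 ≡ 52 (mod 67).
Giant steps γ_i = 14·52^i mod 67: γ_0=14, γ_1=58, γ_2=1 (in table at j=0).
x = i·n + j = 2·9 + 0 = 18.
Check: 57^18 ≡ 14 (mod 67).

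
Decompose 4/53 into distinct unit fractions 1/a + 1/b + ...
1/14 + 1/248 + 1/92008

Greedy algorithm:
4/53: ceiling(53/4) = 14, use 1/14
3/742: ceiling(742/3) = 248, use 1/248
1/92008: ceiling(92008/1) = 92008, use 1/92008
Result: 4/53 = 1/14 + 1/248 + 1/92008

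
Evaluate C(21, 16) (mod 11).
10

Using Lucas' theorem:
Write n=21 and k=16 in base 11:
n in base 11: [1, 10]
k in base 11: [1, 5]
C(21,16) mod 11 = ∏ C(n_i, k_i) mod 11
Digit binomials (mod 11): C(1,1) = 1; C(10,5) = 252 ≡ 10
Product: 1 × 10 = 10 ≡ 10 (mod 11)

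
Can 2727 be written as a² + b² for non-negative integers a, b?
Not possible

Factorization: 2727 = 3^3 × 101
By Fermat: n is sum of two squares iff every prime p ≡ 3 (mod 4) appears to even power.
Prime(s) ≡ 3 (mod 4) with odd exponent: [(3, 3)]
Therefore 2727 cannot be expressed as a² + b².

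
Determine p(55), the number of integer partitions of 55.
451276

p(n) counts ways to write n as a sum of positive integers (order ignored).
Euler's pentagonal recurrence: p(k) = p(k-1) + p(k-2) - p(k-5) - p(k-7) + p(k-12) + p(k-15) - ... (offsets j(3j∓1)/2, signs ++--, p(0)=1, p(<0)=0).
DP table for k = 0..54: p(0)=1, p(1)=1, p(2)=2, p(3)=3, p(4)=5, p(5)=7, p(6)=11, p(7)=15, p(8)=22, p(9)=30, p(10)=42, p(11)=56, p(12)=77, p(13)=101, p(14)=135, p(15)=176, p(16)=231, p(17)=297, p(18)=385, p(19)=490, p(20)=627, p(21)=792, p(22)=1002, p(23)=1255, p(24)=1575, p(25)=1958, p(26)=2436, p(27)=3010, p(28)=3718, p(29)=4565, p(30)=5604, p(31)=6842, p(32)=8349, p(33)=10143, p(34)=12310, p(35)=14883, p(36)=17977, p(37)=21637, p(38)=26015, p(39)=31185, p(40)=37338, p(41)=44583, p(42)=53174, p(43)=63261, p(44)=75175, p(45)=89134, p(46)=105558, p(47)=124754, p(48)=147273, p(49)=173525, p(50)=204226, p(51)=239943, p(52)=281589, p(53)=329931, p(54)=386155.
Final step: p(55) = p(54) + p(53) - p(50) - p(48) + p(43) + p(40) - p(33) - p(29) + p(20) + p(15) - p(4)
= 386155 + 329931 - 204226 - 147273 + 63261 + 37338 - 10143 - 4565 + 627 + 176 - 5
= 451276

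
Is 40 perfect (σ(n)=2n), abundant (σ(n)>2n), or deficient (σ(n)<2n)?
abundant

Proper divisors of 40: sum = 1 + 2 + 4 + 5 + 8 + 10 + 20 = 50
Since 50 > 40, 40 is abundant.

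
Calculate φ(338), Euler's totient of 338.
156

338 = 2 × 13^2
φ(n) = n × ∏(1 - 1/p) for each prime p dividing n
φ(338) = 338 × (1 - 1/2) × (1 - 1/13) = 156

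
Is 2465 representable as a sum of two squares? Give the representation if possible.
8² + 49² (a=8, b=49)

Factorization: 2465 = 5 × 17 × 29
By Fermat: n is sum of two squares iff every prime p ≡ 3 (mod 4) appears to even power.
All primes ≡ 3 (mod 4) appear to even power.
Search a = 0, 1, 2, … for 2465 - a² a perfect square: first hit at a = 8: 2465 - 64 = 2401 = 49².
2465 = 8² + 49² = 64 + 2401 ✓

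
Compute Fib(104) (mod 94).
21

Matrix identity: Q^n = [[F_(n+1), F_n], [F_n, F_(n-1)]] with Q = [[1,1],[1,0]].
n = 104 = 1101000₂. Square-and-multiply, entries mod 94:
Q^1 = [[1,1],[1,0]]
Q^3 = (Q^1)²·Q = [[3,2],[2,1]]
Q^6 = (Q^3)² = [[13,8],[8,5]]
Q^13 = (Q^6)²·Q = [[1,45],[45,50]]
Q^26 = (Q^13)² = [[52,39],[39,13]]
Q^52 = (Q^26)² = [[89,91],[91,92]]
Q^104 = (Q^52)² = [[34,21],[21,13]]
F_104 mod 94 = Q^104[0][1] = 21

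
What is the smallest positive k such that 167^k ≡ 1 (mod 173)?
86

173 is prime, so ord(167) divides φ(173) = 172.
Divisors of 172: 1, 2, 4, 43, 86, 172.
Repeated squaring: 167^1 ≡ 167, 167^2 ≡ 36, 167^4 ≡ 85, 167^8 ≡ 132, 167^16 ≡ 124, 167^32 ≡ 152, 167^64 ≡ 95, 167^128 ≡ 29 (mod 173).
Test 167^d mod 173 for each divisor d in increasing order:
167^1 ≡ 167
167^2 ≡ 36
167^4 ≡ 85
167^43 = 167^32·167^8·167^2·167^1 ≡ 172
167^86 = 167^64·167^16·167^4·167^2 ≡ 1  ← first divisor giving 1
The order is 86.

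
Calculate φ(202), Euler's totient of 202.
100

202 = 2 × 101
φ(n) = n × ∏(1 - 1/p) for each prime p dividing n
φ(202) = 202 × (1 - 1/2) × (1 - 1/101) = 100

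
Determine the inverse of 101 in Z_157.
14

gcd(101, 157) = 1, so the inverse exists.
Extended Euclidean algorithm on (157, 101):
157 = 1 × 101 + 56  ⟹  56 = (1)·157 + (-1)·101
101 = 1 × 56 + 45  ⟹  45 = (-1)·157 + (2)·101
56 = 1 × 45 + 11  ⟹  11 = (2)·157 + (-3)·101
45 = 4 × 11 + 1  ⟹  1 = (-9)·157 + (14)·101
So (14)·101 ≡ 1 (mod 157), i.e. 101^(-1) ≡ 14 (mod 157).
Check: 101 × 14 = 1414 ≡ 1 (mod 157)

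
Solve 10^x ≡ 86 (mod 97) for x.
34

Baby-step giant-step with step n = ⌈√97⌉ = 10.
Baby steps 10^j mod 97 (j:value) for j=0..9: 0:1, 1:10, 2:3, 3:30, 4:9, 5:90, 6:27, 7:76, 8:81, 9:34.
Giant-step multiplier: 10^(-10) ≡ 10^(96-10) = 10^86 ≡ 2 (mod 97).
Giant steps γ_i = 86·2^i mod 97: γ_0=86, γ_1=75, γ_2=53, γ_3=9 (in table at j=4).
x = i·n + j = 3·10 + 4 = 34.
Check: 10^34 ≡ 86 (mod 97).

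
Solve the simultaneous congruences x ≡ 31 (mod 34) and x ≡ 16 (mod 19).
643

Using Chinese Remainder Theorem:
M = 34 × 19 = 646
M1 = 19, M2 = 34
y1 = 19^(-1) mod 34 = 9
y2 = 34^(-1) mod 19 = 14
x = (31×19×9 + 16×34×14) mod 646 = 643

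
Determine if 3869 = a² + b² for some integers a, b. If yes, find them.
5² + 62² (a=5, b=62)

Factorization: 3869 = 53 × 73
By Fermat: n is sum of two squares iff every prime p ≡ 3 (mod 4) appears to even power.
All primes ≡ 3 (mod 4) appear to even power.
Search a = 0, 1, 2, … for 3869 - a² a perfect square: first hit at a = 5: 3869 - 25 = 3844 = 62².
3869 = 5² + 62² = 25 + 3844 ✓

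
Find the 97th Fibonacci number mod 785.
132

Matrix identity: Q^n = [[F_(n+1), F_n], [F_n, F_(n-1)]] with Q = [[1,1],[1,0]].
n = 97 = 1100001₂. Square-and-multiply, entries mod 785:
Q^1 = [[1,1],[1,0]]
Q^3 = (Q^1)²·Q = [[3,2],[2,1]]
Q^6 = (Q^3)² = [[13,8],[8,5]]
Q^12 = (Q^6)² = [[233,144],[144,89]]
Q^24 = (Q^12)² = [[450,53],[53,397]]
Q^48 = (Q^24)² = [[424,146],[146,278]]
Q^97 = (Q^48)²·Q = [[574,132],[132,442]]
F_97 mod 785 = Q^97[0][1] = 132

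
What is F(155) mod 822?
47

Matrix identity: Q^n = [[F_(n+1), F_n], [F_n, F_(n-1)]] with Q = [[1,1],[1,0]].
n = 155 = 10011011₂. Square-and-multiply, entries mod 822:
Q^1 = [[1,1],[1,0]]
Q^2 = (Q^1)² = [[2,1],[1,1]]
Q^4 = (Q^2)² = [[5,3],[3,2]]
Q^9 = (Q^4)²·Q = [[55,34],[34,21]]
Q^19 = (Q^9)²·Q = [[189,71],[71,118]]
Q^38 = (Q^19)² = [[484,425],[425,59]]
Q^77 = (Q^38)²·Q = [[386,593],[593,615]]
Q^155 = (Q^77)²·Q = [[156,47],[47,109]]
F_155 mod 822 = Q^155[0][1] = 47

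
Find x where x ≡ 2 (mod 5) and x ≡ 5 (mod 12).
17

Using Chinese Remainder Theorem:
M = 5 × 12 = 60
M1 = 12, M2 = 5
y1 = 12^(-1) mod 5 = 3
y2 = 5^(-1) mod 12 = 5
x = (2×12×3 + 5×5×5) mod 60 = 17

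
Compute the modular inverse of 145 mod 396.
325

gcd(145, 396) = 1, so the inverse exists.
Extended Euclidean algorithm on (396, 145):
396 = 2 × 145 + 106  ⟹  106 = (1)·396 + (-2)·145
145 = 1 × 106 + 39  ⟹  39 = (-1)·396 + (3)·145
106 = 2 × 39 + 28  ⟹  28 = (3)·396 + (-8)·145
39 = 1 × 28 + 11  ⟹  11 = (-4)·396 + (11)·145
28 = 2 × 11 + 6  ⟹  6 = (11)·396 + (-30)·145
11 = 1 × 6 + 5  ⟹  5 = (-15)·396 + (41)·145
6 = 1 × 5 + 1  ⟹  1 = (26)·396 + (-71)·145
So (-71)·145 ≡ 1 (mod 396), i.e. 145^(-1) ≡ -71 ≡ 325 (mod 396).
Check: 145 × 325 = 47125 ≡ 1 (mod 396)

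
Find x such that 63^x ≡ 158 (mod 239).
113

Baby-step giant-step with step n = ⌈√239⌉ = 16.
Baby steps 63^j mod 239 (j:value) for j=0..15: 0:1, 1:63, 2:145, 3:53, 4:232, 5:37, 6:180, 7:107, 8:49, 9:219, 10:174, 11:207, 12:135, 13:140, 14:216, 15:224.
Giant-step multiplier: 63^(-16) ≡ 63^(238-16) = 63^222 ≡ 87 (mod 239).
Giant steps γ_i = 158·87^i mod 239: γ_0=158, γ_1=123, γ_2=185, γ_3=82, γ_4=203, γ_5=214, γ_6=215, γ_7=63 (in table at j=1).
x = i·n + j = 7·16 + 1 = 113.
Check: 63^113 ≡ 158 (mod 239).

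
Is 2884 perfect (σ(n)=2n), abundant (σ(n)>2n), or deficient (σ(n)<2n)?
abundant

Proper divisors of 2884: sum = 1 + 2 + 4 + 7 + 14 + 28 + 103 + 206 + 412 + 721 + 1442 = 2940
Since 2940 > 2884, 2884 is abundant.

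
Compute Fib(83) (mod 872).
33

Matrix identity: Q^n = [[F_(n+1), F_n], [F_n, F_(n-1)]] with Q = [[1,1],[1,0]].
n = 83 = 1010011₂. Square-and-multiply, entries mod 872:
Q^1 = [[1,1],[1,0]]
Q^2 = (Q^1)² = [[2,1],[1,1]]
Q^5 = (Q^2)²·Q = [[8,5],[5,3]]
Q^10 = (Q^5)² = [[89,55],[55,34]]
Q^20 = (Q^10)² = [[482,661],[661,693]]
Q^41 = (Q^20)²·Q = [[144,421],[421,595]]
Q^83 = (Q^41)²·Q = [[720,33],[33,687]]
F_83 mod 872 = Q^83[0][1] = 33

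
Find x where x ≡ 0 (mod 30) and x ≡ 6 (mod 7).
90

Using Chinese Remainder Theorem:
M = 30 × 7 = 210
M1 = 7, M2 = 30
y1 = 7^(-1) mod 30 = 13
y2 = 30^(-1) mod 7 = 4
x = (0×7×13 + 6×30×4) mod 210 = 90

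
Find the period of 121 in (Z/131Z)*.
65

131 is prime, so ord(121) divides φ(131) = 130.
Divisors of 130: 1, 2, 5, 10, 13, 26, 65, 130.
Repeated squaring: 121^1 ≡ 121, 121^2 ≡ 100, 121^4 ≡ 44, 121^8 ≡ 102, 121^16 ≡ 55, 121^32 ≡ 12, 121^64 ≡ 13, 121^128 ≡ 38 (mod 131).
Test 121^d mod 131 for each divisor d in increasing order:
121^1 ≡ 121
121^2 ≡ 100
121^5 = 121^4·121^1 ≡ 84
121^10 = 121^8·121^2 ≡ 113
121^13 = 121^8·121^4·121^1 ≡ 53
121^26 = 121^16·121^8·121^2 ≡ 58
121^65 = 121^64·121^1 ≡ 1  ← first divisor giving 1
The order is 65.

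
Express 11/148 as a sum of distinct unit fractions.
1/14 + 1/346 + 1/179228

Greedy algorithm:
11/148: ceiling(148/11) = 14, use 1/14
3/1036: ceiling(1036/3) = 346, use 1/346
1/179228: ceiling(179228/1) = 179228, use 1/179228
Result: 11/148 = 1/14 + 1/346 + 1/179228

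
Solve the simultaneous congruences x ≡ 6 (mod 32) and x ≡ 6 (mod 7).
6

Using Chinese Remainder Theorem:
M = 32 × 7 = 224
M1 = 7, M2 = 32
y1 = 7^(-1) mod 32 = 23
y2 = 32^(-1) mod 7 = 2
x = (6×7×23 + 6×32×2) mod 224 = 6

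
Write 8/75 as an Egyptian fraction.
1/10 + 1/150

Greedy algorithm:
8/75: ceiling(75/8) = 10, use 1/10
1/150: ceiling(150/1) = 150, use 1/150
Result: 8/75 = 1/10 + 1/150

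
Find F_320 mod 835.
15

Matrix identity: Q^n = [[F_(n+1), F_n], [F_n, F_(n-1)]] with Q = [[1,1],[1,0]].
n = 320 = 101000000₂. Square-and-multiply, entries mod 835:
Q^1 = [[1,1],[1,0]]
Q^2 = (Q^1)² = [[2,1],[1,1]]
Q^5 = (Q^2)²·Q = [[8,5],[5,3]]
Q^10 = (Q^5)² = [[89,55],[55,34]]
Q^20 = (Q^10)² = [[91,85],[85,6]]
Q^40 = (Q^20)² = [[476,730],[730,581]]
Q^80 = (Q^40)² = [[461,70],[70,391]]
Q^160 = (Q^80)² = [[321,355],[355,801]]
Q^320 = (Q^160)² = [[276,15],[15,261]]
F_320 mod 835 = Q^320[0][1] = 15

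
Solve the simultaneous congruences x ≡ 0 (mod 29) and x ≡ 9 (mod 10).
29

Using Chinese Remainder Theorem:
M = 29 × 10 = 290
M1 = 10, M2 = 29
y1 = 10^(-1) mod 29 = 3
y2 = 29^(-1) mod 10 = 9
x = (0×10×3 + 9×29×9) mod 290 = 29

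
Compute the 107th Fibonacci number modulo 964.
249

Matrix identity: Q^n = [[F_(n+1), F_n], [F_n, F_(n-1)]] with Q = [[1,1],[1,0]].
n = 107 = 1101011₂. Square-and-multiply, entries mod 964:
Q^1 = [[1,1],[1,0]]
Q^3 = (Q^1)²·Q = [[3,2],[2,1]]
Q^6 = (Q^3)² = [[13,8],[8,5]]
Q^13 = (Q^6)²·Q = [[377,233],[233,144]]
Q^26 = (Q^13)² = [[726,893],[893,797]]
Q^53 = (Q^26)²·Q = [[788,953],[953,799]]
Q^107 = (Q^53)²·Q = [[144,249],[249,859]]
F_107 mod 964 = Q^107[0][1] = 249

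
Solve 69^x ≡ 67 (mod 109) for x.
71

Baby-step giant-step with step n = ⌈√109⌉ = 11.
Baby steps 69^j mod 109 (j:value) for j=0..10: 0:1, 1:69, 2:74, 3:92, 4:26, 5:50, 6:71, 7:103, 8:22, 9:101, 10:102.
Giant-step multiplier: 69^(-11) ≡ 69^(108-11) = 69^97 ≡ 51 (mod 109).
Giant steps γ_i = 67·51^i mod 109: γ_0=67, γ_1=38, γ_2=85, γ_3=84, γ_4=33, γ_5=48, γ_6=50 (in table at j=5).
x = i·n + j = 6·11 + 5 = 71.
Check: 69^71 ≡ 67 (mod 109).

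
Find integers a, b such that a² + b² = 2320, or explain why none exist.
4² + 48² (a=4, b=48)

Factorization: 2320 = 2^4 × 5 × 29
By Fermat: n is sum of two squares iff every prime p ≡ 3 (mod 4) appears to even power.
All primes ≡ 3 (mod 4) appear to even power.
Search a = 0, 1, 2, … for 2320 - a² a perfect square: first hit at a = 4: 2320 - 16 = 2304 = 48².
2320 = 4² + 48² = 16 + 2304 ✓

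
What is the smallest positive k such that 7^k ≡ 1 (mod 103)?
51

103 is prime, so ord(7) divides φ(103) = 102.
Divisors of 102: 1, 2, 3, 6, 17, 34, 51, 102.
Repeated squaring: 7^1 ≡ 7, 7^2 ≡ 49, 7^4 ≡ 32, 7^8 ≡ 97, 7^16 ≡ 36, 7^32 ≡ 60, 7^64 ≡ 98 (mod 103).
Test 7^d mod 103 for each divisor d in increasing order:
7^1 ≡ 7
7^2 ≡ 49
7^3 = 7^2·7^1 ≡ 34
7^6 = 7^4·7^2 ≡ 23
7^17 = 7^16·7^1 ≡ 46
7^34 = 7^32·7^2 ≡ 56
7^51 = 7^32·7^16·7^2·7^1 ≡ 1  ← first divisor giving 1
The order is 51.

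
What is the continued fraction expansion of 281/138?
[2; 27, 1, 1, 2]

Euclidean algorithm steps:
281 = 2 × 138 + 5
138 = 27 × 5 + 3
5 = 1 × 3 + 2
3 = 1 × 2 + 1
2 = 2 × 1 + 0
Continued fraction: [2; 27, 1, 1, 2]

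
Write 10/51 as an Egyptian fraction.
1/6 + 1/34

Greedy algorithm:
10/51: ceiling(51/10) = 6, use 1/6
1/34: ceiling(34/1) = 34, use 1/34
Result: 10/51 = 1/6 + 1/34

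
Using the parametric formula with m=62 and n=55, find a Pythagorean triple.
(819, 6820, 6869)

Euclid's formula: a = m² - n², b = 2mn, c = m² + n²
m = 62, n = 55
a = 62² - 55² = 3844 - 3025 = 819
b = 2 × 62 × 55 = 6820
c = 62² + 55² = 3844 + 3025 = 6869
Verification: 819² + 6820² = 670761 + 46512400 = 47183161 = 6869² ✓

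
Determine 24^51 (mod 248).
120

Repeated squaring. Binary of 51 = 110011.
24^1 ≡ 24 (mod 248); 24^2 ≡ 80 (mod 248); 24^4 ≡ 200 (mod 248); 24^8 ≡ 72 (mod 248); 24^16 ≡ 224 (mod 248); 24^32 ≡ 80 (mod 248)
24^51 = 24^1 × 24^2 × 24^16 × 24^32 ≡ 120 (mod 248)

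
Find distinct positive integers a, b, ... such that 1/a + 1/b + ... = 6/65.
1/11 + 1/715

Greedy algorithm:
6/65: ceiling(65/6) = 11, use 1/11
1/715: ceiling(715/1) = 715, use 1/715
Result: 6/65 = 1/11 + 1/715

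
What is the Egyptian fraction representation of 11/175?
1/16 + 1/2800

Greedy algorithm:
11/175: ceiling(175/11) = 16, use 1/16
1/2800: ceiling(2800/1) = 2800, use 1/2800
Result: 11/175 = 1/16 + 1/2800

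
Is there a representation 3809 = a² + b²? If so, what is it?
28² + 55² (a=28, b=55)

Factorization: 3809 = 13 × 293
By Fermat: n is sum of two squares iff every prime p ≡ 3 (mod 4) appears to even power.
All primes ≡ 3 (mod 4) appear to even power.
Search a = 0, 1, 2, … for 3809 - a² a perfect square: first hit at a = 28: 3809 - 784 = 3025 = 55².
3809 = 28² + 55² = 784 + 3025 ✓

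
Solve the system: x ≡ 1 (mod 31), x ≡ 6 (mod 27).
249

Using Chinese Remainder Theorem:
M = 31 × 27 = 837
M1 = 27, M2 = 31
y1 = 27^(-1) mod 31 = 23
y2 = 31^(-1) mod 27 = 7
x = (1×27×23 + 6×31×7) mod 837 = 249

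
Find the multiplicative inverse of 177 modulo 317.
120

gcd(177, 317) = 1, so the inverse exists.
Extended Euclidean algorithm on (317, 177):
317 = 1 × 177 + 140  ⟹  140 = (1)·317 + (-1)·177
177 = 1 × 140 + 37  ⟹  37 = (-1)·317 + (2)·177
140 = 3 × 37 + 29  ⟹  29 = (4)·317 + (-7)·177
37 = 1 × 29 + 8  ⟹  8 = (-5)·317 + (9)·177
29 = 3 × 8 + 5  ⟹  5 = (19)·317 + (-34)·177
8 = 1 × 5 + 3  ⟹  3 = (-24)·317 + (43)·177
5 = 1 × 3 + 2  ⟹  2 = (43)·317 + (-77)·177
3 = 1 × 2 + 1  ⟹  1 = (-67)·317 + (120)·177
So (120)·177 ≡ 1 (mod 317), i.e. 177^(-1) ≡ 120 (mod 317).
Check: 177 × 120 = 21240 ≡ 1 (mod 317)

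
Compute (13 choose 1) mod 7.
6

Using Lucas' theorem:
Write n=13 and k=1 in base 7:
n in base 7: [1, 6]
k in base 7: [0, 1]
C(13,1) mod 7 = ∏ C(n_i, k_i) mod 7
Digit binomials (mod 7): C(1,0) = 1; C(6,1) = 6
Product: 1 × 6 = 6 ≡ 6 (mod 7)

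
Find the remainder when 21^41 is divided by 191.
113

Repeated squaring. Binary of 41 = 101001.
21^1 ≡ 21 (mod 191); 21^2 ≡ 59 (mod 191); 21^4 ≡ 43 (mod 191); 21^8 ≡ 130 (mod 191); 21^16 ≡ 92 (mod 191); 21^32 ≡ 60 (mod 191)
21^41 = 21^1 × 21^8 × 21^32 ≡ 113 (mod 191)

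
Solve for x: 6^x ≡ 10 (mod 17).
13

Baby-step giant-step with step n = ⌈√17⌉ = 5.
Baby steps 6^j mod 17 (j:value) for j=0..4: 0:1, 1:6, 2:2, 3:12, 4:4.
Giant-step multiplier: 6^(-5) ≡ 6^(16-5) = 6^11 ≡ 5 (mod 17).
Giant steps γ_i = 10·5^i mod 17: γ_0=10, γ_1=16, γ_2=12 (in table at j=3).
x = i·n + j = 2·5 + 3 = 13.
Check: 6^13 ≡ 10 (mod 17).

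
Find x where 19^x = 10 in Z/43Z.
16

Baby-step giant-step with step n = ⌈√43⌉ = 7.
Baby steps 19^j mod 43 (j:value) for j=0..6: 0:1, 1:19, 2:17, 3:22, 4:31, 5:30, 6:11.
Giant-step multiplier: 19^(-7) ≡ 19^(42-7) = 19^35 ≡ 7 (mod 43).
Giant steps γ_i = 10·7^i mod 43: γ_0=10, γ_1=27, γ_2=17 (in table at j=2).
x = i·n + j = 2·7 + 2 = 16.
Check: 19^16 ≡ 10 (mod 43).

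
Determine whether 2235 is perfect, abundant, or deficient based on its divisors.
deficient

Proper divisors of 2235: sum = 1 + 3 + 5 + 15 + 149 + 447 + 745 = 1365
Since 1365 < 2235, 2235 is deficient.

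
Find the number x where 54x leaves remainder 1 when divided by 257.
119

gcd(54, 257) = 1, so the inverse exists.
Extended Euclidean algorithm on (257, 54):
257 = 4 × 54 + 41  ⟹  41 = (1)·257 + (-4)·54
54 = 1 × 41 + 13  ⟹  13 = (-1)·257 + (5)·54
41 = 3 × 13 + 2  ⟹  2 = (4)·257 + (-19)·54
13 = 6 × 2 + 1  ⟹  1 = (-25)·257 + (119)·54
So (119)·54 ≡ 1 (mod 257), i.e. 54^(-1) ≡ 119 (mod 257).
Check: 54 × 119 = 6426 ≡ 1 (mod 257)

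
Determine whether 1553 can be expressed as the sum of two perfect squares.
23² + 32² (a=23, b=32)

Factorization: 1553 = 1553
By Fermat: n is sum of two squares iff every prime p ≡ 3 (mod 4) appears to even power.
All primes ≡ 3 (mod 4) appear to even power.
Search a = 0, 1, 2, … for 1553 - a² a perfect square: first hit at a = 23: 1553 - 529 = 1024 = 32².
1553 = 23² + 32² = 529 + 1024 ✓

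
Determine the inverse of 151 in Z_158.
45

gcd(151, 158) = 1, so the inverse exists.
Extended Euclidean algorithm on (158, 151):
158 = 1 × 151 + 7  ⟹  7 = (1)·158 + (-1)·151
151 = 21 × 7 + 4  ⟹  4 = (-21)·158 + (22)·151
7 = 1 × 4 + 3  ⟹  3 = (22)·158 + (-23)·151
4 = 1 × 3 + 1  ⟹  1 = (-43)·158 + (45)·151
So (45)·151 ≡ 1 (mod 158), i.e. 151^(-1) ≡ 45 (mod 158).
Check: 151 × 45 = 6795 ≡ 1 (mod 158)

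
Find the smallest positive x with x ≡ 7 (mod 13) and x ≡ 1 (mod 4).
33

Using Chinese Remainder Theorem:
M = 13 × 4 = 52
M1 = 4, M2 = 13
y1 = 4^(-1) mod 13 = 10
y2 = 13^(-1) mod 4 = 1
x = (7×4×10 + 1×13×1) mod 52 = 33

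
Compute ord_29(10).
28

29 is prime, so ord(10) divides φ(29) = 28.
Divisors of 28: 1, 2, 4, 7, 14, 28.
Repeated squaring: 10^1 ≡ 10, 10^2 ≡ 13, 10^4 ≡ 24, 10^8 ≡ 25, 10^16 ≡ 16 (mod 29).
Test 10^d mod 29 for each divisor d in increasing order:
10^1 ≡ 10
10^2 ≡ 13
10^4 ≡ 24
10^7 = 10^4·10^2·10^1 ≡ 17
10^14 = 10^8·10^4·10^2 ≡ 28
10^28 = 10^16·10^8·10^4 ≡ 1  ← first divisor giving 1
The order is 28.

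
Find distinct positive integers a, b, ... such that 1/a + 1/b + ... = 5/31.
1/7 + 1/55 + 1/3979 + 1/23744683 + 1/1127619917796295

Greedy algorithm:
5/31: ceiling(31/5) = 7, use 1/7
4/217: ceiling(217/4) = 55, use 1/55
3/11935: ceiling(11935/3) = 3979, use 1/3979
2/47489365: ceiling(47489365/2) = 23744683, use 1/23744683
1/1127619917796295: ceiling(1127619917796295/1) = 1127619917796295, use 1/1127619917796295
Result: 5/31 = 1/7 + 1/55 + 1/3979 + 1/23744683 + 1/1127619917796295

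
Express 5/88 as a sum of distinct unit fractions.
1/18 + 1/792

Greedy algorithm:
5/88: ceiling(88/5) = 18, use 1/18
1/792: ceiling(792/1) = 792, use 1/792
Result: 5/88 = 1/18 + 1/792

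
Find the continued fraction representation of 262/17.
[15; 2, 2, 3]

Euclidean algorithm steps:
262 = 15 × 17 + 7
17 = 2 × 7 + 3
7 = 2 × 3 + 1
3 = 3 × 1 + 0
Continued fraction: [15; 2, 2, 3]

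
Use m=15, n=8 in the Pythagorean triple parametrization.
(161, 240, 289)

Euclid's formula: a = m² - n², b = 2mn, c = m² + n²
m = 15, n = 8
a = 15² - 8² = 225 - 64 = 161
b = 2 × 15 × 8 = 240
c = 15² + 8² = 225 + 64 = 289
Verification: 161² + 240² = 25921 + 57600 = 83521 = 289² ✓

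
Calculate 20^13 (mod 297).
245

Repeated squaring. Binary of 13 = 1101.
20^1 ≡ 20 (mod 297); 20^2 ≡ 103 (mod 297); 20^4 ≡ 214 (mod 297); 20^8 ≡ 58 (mod 297)
20^13 = 20^1 × 20^4 × 20^8 ≡ 245 (mod 297)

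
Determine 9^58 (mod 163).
26

Repeated squaring. Binary of 58 = 111010.
9^1 ≡ 9 (mod 163); 9^2 ≡ 81 (mod 163); 9^4 ≡ 41 (mod 163); 9^8 ≡ 51 (mod 163); 9^16 ≡ 156 (mod 163); 9^32 ≡ 49 (mod 163)
9^58 = 9^2 × 9^8 × 9^16 × 9^32 ≡ 26 (mod 163)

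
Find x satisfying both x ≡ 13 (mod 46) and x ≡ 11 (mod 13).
427

Using Chinese Remainder Theorem:
M = 46 × 13 = 598
M1 = 13, M2 = 46
y1 = 13^(-1) mod 46 = 39
y2 = 46^(-1) mod 13 = 2
x = (13×13×39 + 11×46×2) mod 598 = 427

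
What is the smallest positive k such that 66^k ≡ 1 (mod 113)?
112

113 is prime, so ord(66) divides φ(113) = 112.
Divisors of 112: 1, 2, 4, 7, 8, 14, 16, 28, 56, 112.
Repeated squaring: 66^1 ≡ 66, 66^2 ≡ 62, 66^4 ≡ 2, 66^8 ≡ 4, 66^16 ≡ 16, 66^32 ≡ 30, 66^64 ≡ 109 (mod 113).
Test 66^d mod 113 for each divisor d in increasing order:
66^1 ≡ 66
66^2 ≡ 62
66^4 ≡ 2
66^7 = 66^4·66^2·66^1 ≡ 48
66^8 ≡ 4
66^14 = 66^8·66^4·66^2 ≡ 44
66^16 ≡ 16
66^28 = 66^16·66^8·66^4 ≡ 15
66^56 = 66^32·66^16·66^8 ≡ 112
66^112 = 66^64·66^32·66^16 ≡ 1  ← first divisor giving 1
The order is 112.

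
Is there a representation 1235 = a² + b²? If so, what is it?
Not possible

Factorization: 1235 = 5 × 13 × 19
By Fermat: n is sum of two squares iff every prime p ≡ 3 (mod 4) appears to even power.
Prime(s) ≡ 3 (mod 4) with odd exponent: [(19, 1)]
Therefore 1235 cannot be expressed as a² + b².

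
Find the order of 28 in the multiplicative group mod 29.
2

29 is prime, so ord(28) divides φ(29) = 28.
Divisors of 28: 1, 2, 4, 7, 14, 28.
Repeated squaring: 28^1 ≡ 28, 28^2 ≡ 1, 28^4 ≡ 1, 28^8 ≡ 1, 28^16 ≡ 1 (mod 29).
Test 28^d mod 29 for each divisor d in increasing order:
28^1 ≡ 28
28^2 ≡ 1  ← first divisor giving 1
The order is 2.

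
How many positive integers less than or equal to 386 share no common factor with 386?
192

386 = 2 × 193
φ(n) = n × ∏(1 - 1/p) for each prime p dividing n
φ(386) = 386 × (1 - 1/2) × (1 - 1/193) = 192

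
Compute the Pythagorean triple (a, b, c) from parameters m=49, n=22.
(1917, 2156, 2885)

Euclid's formula: a = m² - n², b = 2mn, c = m² + n²
m = 49, n = 22
a = 49² - 22² = 2401 - 484 = 1917
b = 2 × 49 × 22 = 2156
c = 49² + 22² = 2401 + 484 = 2885
Verification: 1917² + 2156² = 3674889 + 4648336 = 8323225 = 2885² ✓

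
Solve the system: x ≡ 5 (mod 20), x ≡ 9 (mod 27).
225

Using Chinese Remainder Theorem:
M = 20 × 27 = 540
M1 = 27, M2 = 20
y1 = 27^(-1) mod 20 = 3
y2 = 20^(-1) mod 27 = 23
x = (5×27×3 + 9×20×23) mod 540 = 225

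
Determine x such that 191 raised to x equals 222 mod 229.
7

Baby-step giant-step with step n = ⌈√229⌉ = 16.
Baby steps 191^j mod 229 (j:value) for j=0..15: 0:1, 1:191, 2:70, 3:88, 4:91, 5:206, 6:187, 7:222, 8:37, 9:197, 10:71, 11:50, 12:161, 13:65, 14:49, 15:199.
h = 222 is already in the table at j=7, so x = 7.
Check: 191^7 ≡ 222 (mod 229).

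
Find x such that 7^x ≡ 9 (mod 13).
4

Baby-step giant-step with step n = ⌈√13⌉ = 4.
Baby steps 7^j mod 13 (j:value) for j=0..3: 0:1, 1:7, 2:10, 3:5.
Giant-step multiplier: 7^(-4) ≡ 7^(12-4) = 7^8 ≡ 3 (mod 13).
Giant steps γ_i = 9·3^i mod 13: γ_0=9, γ_1=1 (in table at j=0).
x = i·n + j = 1·4 + 0 = 4.
Check: 7^4 ≡ 9 (mod 13).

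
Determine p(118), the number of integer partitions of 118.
1482074143

p(n) counts ways to write n as a sum of positive integers (order ignored).
Euler's pentagonal recurrence: p(k) = p(k-1) + p(k-2) - p(k-5) - p(k-7) + p(k-12) + p(k-15) - ... (offsets j(3j∓1)/2, signs ++--, p(0)=1, p(<0)=0).
DP table for k = 0..117: p(0)=1, p(1)=1, p(2)=2, p(3)=3, p(4)=5, p(5)=7, p(6)=11, p(7)=15, p(8)=22, p(9)=30, p(10)=42, p(11)=56, p(12)=77, p(13)=101, p(14)=135, p(15)=176, p(16)=231, p(17)=297, p(18)=385, p(19)=490, p(20)=627, p(21)=792, p(22)=1002, p(23)=1255, p(24)=1575, p(25)=1958, p(26)=2436, p(27)=3010, p(28)=3718, p(29)=4565, p(30)=5604, p(31)=6842, p(32)=8349, p(33)=10143, p(34)=12310, p(35)=14883, p(36)=17977, p(37)=21637, p(38)=26015, p(39)=31185, p(40)=37338, p(41)=44583, p(42)=53174, p(43)=63261, p(44)=75175, p(45)=89134, p(46)=105558, p(47)=124754, p(48)=147273, p(49)=173525, p(50)=204226, p(51)=239943, p(52)=281589, p(53)=329931, p(54)=386155, p(55)=451276, p(56)=526823, p(57)=614154, p(58)=715220, p(59)=831820, p(60)=966467, p(61)=1121505, p(62)=1300156, p(63)=1505499, p(64)=1741630, p(65)=2012558, p(66)=2323520, p(67)=2679689, p(68)=3087735, p(69)=3554345, p(70)=4087968, p(71)=4697205, p(72)=5392783, p(73)=6185689, p(74)=7089500, p(75)=8118264, p(76)=9289091, p(77)=10619863, p(78)=12132164, p(79)=13848650, p(80)=15796476, p(81)=18004327, p(82)=20506255, p(83)=23338469, p(84)=26543660, p(85)=30167357, p(86)=34262962, p(87)=38887673, p(88)=44108109, p(89)=49995925, p(90)=56634173, p(91)=64112359, p(92)=72533807, p(93)=82010177, p(94)=92669720, p(95)=104651419, p(96)=118114304, p(97)=133230930, p(98)=150198136, p(99)=169229875, p(100)=190569292, p(101)=214481126, p(102)=241265379, p(103)=271248950, p(104)=304801365, p(105)=342325709, p(106)=384276336, p(107)=431149389, p(108)=483502844, p(109)=541946240, p(110)=607163746, p(111)=679903203, p(112)=761002156, p(113)=851376628, p(114)=952050665, p(115)=1064144451, p(116)=1188908248, p(117)=1327710076.
Final step: p(118) = p(117) + p(116) - p(113) - p(111) + p(106) + p(103) - p(96) - p(92) + p(83) + p(78) - p(67) - p(61) + p(48) + p(41) - p(26) - p(18) + p(1)
= 1327710076 + 1188908248 - 851376628 - 679903203 + 384276336 + 271248950 - 118114304 - 72533807 + 23338469 + 12132164 - 2679689 - 1121505 + 147273 + 44583 - 2436 - 385 + 1
= 1482074143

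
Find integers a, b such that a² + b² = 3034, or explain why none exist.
3² + 55² (a=3, b=55)

Factorization: 3034 = 2 × 37 × 41
By Fermat: n is sum of two squares iff every prime p ≡ 3 (mod 4) appears to even power.
All primes ≡ 3 (mod 4) appear to even power.
Search a = 0, 1, 2, … for 3034 - a² a perfect square: first hit at a = 3: 3034 - 9 = 3025 = 55².
3034 = 3² + 55² = 9 + 3025 ✓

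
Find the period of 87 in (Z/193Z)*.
64

193 is prime, so ord(87) divides φ(193) = 192.
Divisors of 192: 1, 2, 3, 4, 6, 8, 12, 16, 24, 32, 48, 64, 96, 192.
Repeated squaring: 87^1 ≡ 87, 87^2 ≡ 42, 87^4 ≡ 27, 87^8 ≡ 150, 87^16 ≡ 112, 87^32 ≡ 192, 87^64 ≡ 1, 87^128 ≡ 1 (mod 193).
Test 87^d mod 193 for each divisor d in increasing order:
87^1 ≡ 87
87^2 ≡ 42
87^3 = 87^2·87^1 ≡ 180
87^4 ≡ 27
87^6 = 87^4·87^2 ≡ 169
87^8 ≡ 150
87^12 = 87^8·87^4 ≡ 190
87^16 ≡ 112
87^24 = 87^16·87^8 ≡ 9
87^32 ≡ 192
87^48 = 87^32·87^16 ≡ 81
87^64 ≡ 1  ← first divisor giving 1
The order is 64.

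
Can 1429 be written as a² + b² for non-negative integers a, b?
23² + 30² (a=23, b=30)

Factorization: 1429 = 1429
By Fermat: n is sum of two squares iff every prime p ≡ 3 (mod 4) appears to even power.
All primes ≡ 3 (mod 4) appear to even power.
Search a = 0, 1, 2, … for 1429 - a² a perfect square: first hit at a = 23: 1429 - 529 = 900 = 30².
1429 = 23² + 30² = 529 + 900 ✓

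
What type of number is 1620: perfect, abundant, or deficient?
abundant

Proper divisors of 1620: sum = 1 + 2 + 3 + 4 + 5 + 6 + 9 + 10 + ... + 324 + 405 + 540 + 810 (29 divisors) = 3462
Since 3462 > 1620, 1620 is abundant.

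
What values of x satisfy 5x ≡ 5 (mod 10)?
x ≡ 1 (mod 2)

gcd(5, 10) = 5, which divides 5, so solutions exist.
Divide through by 5: x ≡ 1 (mod 2).
The coefficient of x is now 1, so x ≡ 1 (mod 2).
Check: 5 × 1 = 5 ≡ 5 (mod 10).
x ≡ 1 (mod 2), giving 5 solutions mod 10.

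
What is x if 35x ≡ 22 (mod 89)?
x ≡ 82 (mod 89)

gcd(35, 89) = 1, which divides 22, so solutions exist.
Find 35^(-1) mod 89 by the extended Euclidean algorithm:
89 = 2 × 35 + 19  ⟹  19 = (1)·89 + (-2)·35
35 = 1 × 19 + 16  ⟹  16 = (-1)·89 + (3)·35
19 = 1 × 16 + 3  ⟹  3 = (2)·89 + (-5)·35
16 = 5 × 3 + 1  ⟹  1 = (-11)·89 + (28)·35
So (28)·35 ≡ 1 (mod 89), i.e. 35^(-1) ≡ 28 (mod 89).
x ≡ 28 × 22 = 616 ≡ 82 (mod 89).
Check: 35 × 82 = 2870 ≡ 22 (mod 89).
Unique solution: x ≡ 82 (mod 89)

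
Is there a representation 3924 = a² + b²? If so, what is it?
18² + 60² (a=18, b=60)

Factorization: 3924 = 2^2 × 3^2 × 109
By Fermat: n is sum of two squares iff every prime p ≡ 3 (mod 4) appears to even power.
All primes ≡ 3 (mod 4) appear to even power.
Search a = 0, 1, 2, … for 3924 - a² a perfect square: first hit at a = 18: 3924 - 324 = 3600 = 60².
3924 = 18² + 60² = 324 + 3600 ✓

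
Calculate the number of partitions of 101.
214481126

p(n) counts ways to write n as a sum of positive integers (order ignored).
Euler's pentagonal recurrence: p(k) = p(k-1) + p(k-2) - p(k-5) - p(k-7) + p(k-12) + p(k-15) - ... (offsets j(3j∓1)/2, signs ++--, p(0)=1, p(<0)=0).
DP table for k = 0..100: p(0)=1, p(1)=1, p(2)=2, p(3)=3, p(4)=5, p(5)=7, p(6)=11, p(7)=15, p(8)=22, p(9)=30, p(10)=42, p(11)=56, p(12)=77, p(13)=101, p(14)=135, p(15)=176, p(16)=231, p(17)=297, p(18)=385, p(19)=490, p(20)=627, p(21)=792, p(22)=1002, p(23)=1255, p(24)=1575, p(25)=1958, p(26)=2436, p(27)=3010, p(28)=3718, p(29)=4565, p(30)=5604, p(31)=6842, p(32)=8349, p(33)=10143, p(34)=12310, p(35)=14883, p(36)=17977, p(37)=21637, p(38)=26015, p(39)=31185, p(40)=37338, p(41)=44583, p(42)=53174, p(43)=63261, p(44)=75175, p(45)=89134, p(46)=105558, p(47)=124754, p(48)=147273, p(49)=173525, p(50)=204226, p(51)=239943, p(52)=281589, p(53)=329931, p(54)=386155, p(55)=451276, p(56)=526823, p(57)=614154, p(58)=715220, p(59)=831820, p(60)=966467, p(61)=1121505, p(62)=1300156, p(63)=1505499, p(64)=1741630, p(65)=2012558, p(66)=2323520, p(67)=2679689, p(68)=3087735, p(69)=3554345, p(70)=4087968, p(71)=4697205, p(72)=5392783, p(73)=6185689, p(74)=7089500, p(75)=8118264, p(76)=9289091, p(77)=10619863, p(78)=12132164, p(79)=13848650, p(80)=15796476, p(81)=18004327, p(82)=20506255, p(83)=23338469, p(84)=26543660, p(85)=30167357, p(86)=34262962, p(87)=38887673, p(88)=44108109, p(89)=49995925, p(90)=56634173, p(91)=64112359, p(92)=72533807, p(93)=82010177, p(94)=92669720, p(95)=104651419, p(96)=118114304, p(97)=133230930, p(98)=150198136, p(99)=169229875, p(100)=190569292.
Final step: p(101) = p(100) + p(99) - p(96) - p(94) + p(89) + p(86) - p(79) - p(75) + p(66) + p(61) - p(50) - p(44) + p(31) + p(24) - p(9) - p(1)
= 190569292 + 169229875 - 118114304 - 92669720 + 49995925 + 34262962 - 13848650 - 8118264 + 2323520 + 1121505 - 204226 - 75175 + 6842 + 1575 - 30 - 1
= 214481126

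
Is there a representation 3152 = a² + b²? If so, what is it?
4² + 56² (a=4, b=56)

Factorization: 3152 = 2^4 × 197
By Fermat: n is sum of two squares iff every prime p ≡ 3 (mod 4) appears to even power.
All primes ≡ 3 (mod 4) appear to even power.
Search a = 0, 1, 2, … for 3152 - a² a perfect square: first hit at a = 4: 3152 - 16 = 3136 = 56².
3152 = 4² + 56² = 16 + 3136 ✓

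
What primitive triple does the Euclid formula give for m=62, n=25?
(3219, 3100, 4469)

Euclid's formula: a = m² - n², b = 2mn, c = m² + n²
m = 62, n = 25
a = 62² - 25² = 3844 - 625 = 3219
b = 2 × 62 × 25 = 3100
c = 62² + 25² = 3844 + 625 = 4469
Verification: 3219² + 3100² = 10361961 + 9610000 = 19971961 = 4469² ✓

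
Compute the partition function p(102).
241265379

p(n) counts ways to write n as a sum of positive integers (order ignored).
Euler's pentagonal recurrence: p(k) = p(k-1) + p(k-2) - p(k-5) - p(k-7) + p(k-12) + p(k-15) - ... (offsets j(3j∓1)/2, signs ++--, p(0)=1, p(<0)=0).
DP table for k = 0..101: p(0)=1, p(1)=1, p(2)=2, p(3)=3, p(4)=5, p(5)=7, p(6)=11, p(7)=15, p(8)=22, p(9)=30, p(10)=42, p(11)=56, p(12)=77, p(13)=101, p(14)=135, p(15)=176, p(16)=231, p(17)=297, p(18)=385, p(19)=490, p(20)=627, p(21)=792, p(22)=1002, p(23)=1255, p(24)=1575, p(25)=1958, p(26)=2436, p(27)=3010, p(28)=3718, p(29)=4565, p(30)=5604, p(31)=6842, p(32)=8349, p(33)=10143, p(34)=12310, p(35)=14883, p(36)=17977, p(37)=21637, p(38)=26015, p(39)=31185, p(40)=37338, p(41)=44583, p(42)=53174, p(43)=63261, p(44)=75175, p(45)=89134, p(46)=105558, p(47)=124754, p(48)=147273, p(49)=173525, p(50)=204226, p(51)=239943, p(52)=281589, p(53)=329931, p(54)=386155, p(55)=451276, p(56)=526823, p(57)=614154, p(58)=715220, p(59)=831820, p(60)=966467, p(61)=1121505, p(62)=1300156, p(63)=1505499, p(64)=1741630, p(65)=2012558, p(66)=2323520, p(67)=2679689, p(68)=3087735, p(69)=3554345, p(70)=4087968, p(71)=4697205, p(72)=5392783, p(73)=6185689, p(74)=7089500, p(75)=8118264, p(76)=9289091, p(77)=10619863, p(78)=12132164, p(79)=13848650, p(80)=15796476, p(81)=18004327, p(82)=20506255, p(83)=23338469, p(84)=26543660, p(85)=30167357, p(86)=34262962, p(87)=38887673, p(88)=44108109, p(89)=49995925, p(90)=56634173, p(91)=64112359, p(92)=72533807, p(93)=82010177, p(94)=92669720, p(95)=104651419, p(96)=118114304, p(97)=133230930, p(98)=150198136, p(99)=169229875, p(100)=190569292, p(101)=214481126.
Final step: p(102) = p(101) + p(100) - p(97) - p(95) + p(90) + p(87) - p(80) - p(76) + p(67) + p(62) - p(51) - p(45) + p(32) + p(25) - p(10) - p(2)
= 214481126 + 190569292 - 133230930 - 104651419 + 56634173 + 38887673 - 15796476 - 9289091 + 2679689 + 1300156 - 239943 - 89134 + 8349 + 1958 - 42 - 2
= 241265379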